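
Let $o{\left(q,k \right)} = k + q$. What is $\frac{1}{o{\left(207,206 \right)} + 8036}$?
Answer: $\frac{1}{8449} \approx 0.00011836$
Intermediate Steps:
$\frac{1}{o{\left(207,206 \right)} + 8036} = \frac{1}{\left(206 + 207\right) + 8036} = \frac{1}{413 + 8036} = \frac{1}{8449}$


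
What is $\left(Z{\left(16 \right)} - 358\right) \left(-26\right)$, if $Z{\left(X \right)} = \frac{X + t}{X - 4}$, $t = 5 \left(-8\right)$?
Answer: $9360$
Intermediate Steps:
$t = -40$
$Z{\left(X \right)} = \frac{-40 + X}{-4 + X}$ ($Z{\left(X \right)} = \frac{X - 40}{X - 4} = \frac{-40 + X}{-4 + X}$)
$\left(Z{\left(16 \right)} - 358\right) \left(-26\right) = \left(\frac{-40 + 16}{-4 + 16} - 358\right) \left(-26\right) = \left(\frac{1}{12} \left(-24\right) - 358\right) \left(-26\right) = \left(-2 - 358\right) \left(-26\right) = \left(-360\right) \left(-26\right) = 9360$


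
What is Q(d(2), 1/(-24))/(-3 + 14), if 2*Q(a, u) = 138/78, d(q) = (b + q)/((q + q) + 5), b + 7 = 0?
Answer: 23/286 ≈ 0.080420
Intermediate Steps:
b = -7 (b = -7 + 0 = -7)
d(q) = (-7 + q)/(5 + 2*q) (d(q) = (-7 + q)/((q + q) + 5) = (-7 + q)/(2*q + 5) = (-7 + q)/(5 + 2*q))
Q(a, u) = 23/26 (Q(a, u) = (138/78)/2 = (138*(1/78))/2 = (½)*(23/13) = 23/26)
Q(d(2), 1/(-24))/(-3 + 14) = (23/26)/(-3 + 14) = (23/26)/11 = (1/11)*(23/26) = 23/286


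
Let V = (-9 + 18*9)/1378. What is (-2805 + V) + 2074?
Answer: -1007165/1378 ≈ -730.89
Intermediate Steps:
V = 153/1378 (V = (-9 + 162)*(1/1378) = 153*(1/1378) = 153/1378 ≈ 0.11103)
(-2805 + V) + 2074 = (-2805 + 153/1378) + 2074 = -3865137/1378 + 2074 = -1007165/1378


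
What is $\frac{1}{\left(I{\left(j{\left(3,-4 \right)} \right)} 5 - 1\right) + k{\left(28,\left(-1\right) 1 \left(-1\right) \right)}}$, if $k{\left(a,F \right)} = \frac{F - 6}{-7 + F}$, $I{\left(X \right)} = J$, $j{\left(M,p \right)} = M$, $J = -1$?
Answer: $- \frac{6}{31} \approx -0.19355$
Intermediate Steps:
$I{\left(X \right)} = -1$
$k{\left(a,F \right)} = \frac{-6 + F}{-7 + F}$
$\frac{1}{\left(I{\left(j{\left(3,-4 \right)} \right)} 5 - 1\right) + k{\left(28,\left(-1\right) 1 \left(-1\right) \right)}} = \frac{1}{\left(\left(-1\right) 5 - 1\right) + \frac{-6 + \left(-1\right) 1 \left(-1\right)}{-7 + \left(-1\right) 1 \left(-1\right)}} = \frac{1}{\left(-5 - 1\right) + \frac{-6 - -1}{-7 - -1}} = \frac{1}{-6 + \frac{-6 + 1}{-7 + 1}} = \frac{1}{-6 + \frac{1}{-6} \left(-5\right)} = \frac{1}{-6 - - \frac{5}{6}} = \frac{1}{-6 + \frac{5}{6}} = \frac{1}{- \frac{31}{6}} = - \frac{6}{31}$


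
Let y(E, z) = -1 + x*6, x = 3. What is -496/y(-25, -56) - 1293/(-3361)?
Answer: -1645075/57137 ≈ -28.792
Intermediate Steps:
y(E, z) = 17 (y(E, z) = -1 + 3*6 = -1 + 18 = 17)
-496/y(-25, -56) - 1293/(-3361) = -496/17 - 1293/(-3361) = -496*1/17 - 1293*(-1/3361) = -496/17 + 1293/3361 = -1645075/57137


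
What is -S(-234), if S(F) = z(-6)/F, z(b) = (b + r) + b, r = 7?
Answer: -5/234 ≈ -0.021368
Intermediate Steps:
z(b) = 7 + 2*b (z(b) = (b + 7) + b = (7 + b) + b = 7 + 2*b)
S(F) = -5/F (S(F) = (7 + 2*(-6))/F = (7 - 12)/F = -5/F)
-S(-234) = -(-5)/(-234) = -(-5)*(-1)/234 = -1*5/234 = -5/234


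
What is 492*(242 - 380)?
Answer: -67896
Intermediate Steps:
492*(242 - 380) = 492*(-138) = -67896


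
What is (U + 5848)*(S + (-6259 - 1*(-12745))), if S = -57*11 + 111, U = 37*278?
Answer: 96319980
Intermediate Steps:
U = 10286
S = -516 (S = -627 + 111 = -516)
(U + 5848)*(S + (-6259 - 1*(-12745))) = (10286 + 5848)*(-516 + (-6259 - 1*(-12745))) = 16134*(-516 + (-6259 + 12745)) = 16134*(-516 + 6486) = 16134*5970 = 96319980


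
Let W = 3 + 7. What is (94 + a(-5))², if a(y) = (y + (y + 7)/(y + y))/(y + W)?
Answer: 5400976/625 ≈ 8641.6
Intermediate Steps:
W = 10
a(y) = (y + (7 + y)/(2*y))/(10 + y) (a(y) = (y + (y + 7)/(y + y))/(y + 10) = (y + (7 + y)/((2*y)))/(10 + y) = (y + (7 + y)*(1/(2*y)))/(10 + y) = (y + (7 + y)/(2*y))/(10 + y))
(94 + a(-5))² = (94 + (½)*(7 - 5 + 2*(-5)²)/(-5*(10 - 5)))² = (94 + (½)*(-⅕)*(7 - 5 + 2*25)/5)² = (94 + (½)*(-⅕)*(⅕)*(7 - 5 + 50))² = (94 + (½)*(-⅕)*(⅕)*52)² = (94 - 26/25)² = (2324/25)² = 5400976/625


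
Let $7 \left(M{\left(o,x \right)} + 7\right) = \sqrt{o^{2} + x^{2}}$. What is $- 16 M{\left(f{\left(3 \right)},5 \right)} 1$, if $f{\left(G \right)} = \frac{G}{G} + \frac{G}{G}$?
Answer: $112 - \frac{16 \sqrt{29}}{7} \approx 99.691$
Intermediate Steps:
$f{\left(G \right)} = 2$ ($f{\left(G \right)} = 1 + 1 = 2$)
$M{\left(o,x \right)} = -7 + \frac{\sqrt{o^{2} + x^{2}}}{7}$
$- 16 M{\left(f{\left(3 \right)},5 \right)} 1 = - 16 \left(-7 + \frac{\sqrt{2^{2} + 5^{2}}}{7}\right) 1 = - 16 \left(-7 + \frac{\sqrt{4 + 25}}{7}\right) 1 = - 16 \left(-7 + \frac{\sqrt{29}}{7}\right) 1 = \left(112 - \frac{16 \sqrt{29}}{7}\right) 1 = 112 - \frac{16 \sqrt{29}}{7}$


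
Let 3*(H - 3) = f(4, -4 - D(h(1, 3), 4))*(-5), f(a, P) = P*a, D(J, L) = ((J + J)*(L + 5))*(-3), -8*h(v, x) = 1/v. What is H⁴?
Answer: 2517630976/81 ≈ 3.1082e+7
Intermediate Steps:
h(v, x) = -1/(8*v)
D(J, L) = -6*J*(5 + L) (D(J, L) = ((2*J)*(5 + L))*(-3) = (2*J*(5 + L))*(-3) = -6*J*(5 + L))
H = 224/3 (H = 3 + (((-4 - (-6)*(-⅛/1)*(5 + 4))*4)*(-5))/3 = 3 + (((-4 - (-6)*(-⅛*1)*9)*4)*(-5))/3 = 3 + (((-4 - (-6)*(-1)*9/8)*4)*(-5))/3 = 3 + (((-4 - 1*27/4)*4)*(-5))/3 = 3 + (((-4 - 27/4)*4)*(-5))/3 = 3 + (-43/4*4*(-5))/3 = 3 + (-43*(-5))/3 = 3 + (⅓)*215 = 3 + 215/3 = 224/3 ≈ 74.667)
H⁴ = (224/3)⁴ = 2517630976/81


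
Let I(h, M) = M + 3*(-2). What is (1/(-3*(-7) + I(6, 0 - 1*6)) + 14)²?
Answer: 16129/81 ≈ 199.12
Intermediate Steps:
I(h, M) = -6 + M (I(h, M) = M - 6 = -6 + M)
(1/(-3*(-7) + I(6, 0 - 1*6)) + 14)² = (1/(-3*(-7) + (-6 + (0 - 1*6))) + 14)² = (1/(21 + (-6 + (0 - 6))) + 14)² = (1/(21 + (-6 - 6)) + 14)² = (1/(21 - 12) + 14)² = (1/9 + 14)² = (⅑ + 14)² = (127/9)² = 16129/81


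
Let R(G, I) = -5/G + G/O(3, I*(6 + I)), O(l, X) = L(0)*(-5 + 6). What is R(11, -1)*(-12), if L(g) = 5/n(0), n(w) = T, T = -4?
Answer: 6108/55 ≈ 111.05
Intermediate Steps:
n(w) = -4
L(g) = -5/4 (L(g) = 5/(-4) = 5*(-1/4) = -5/4)
O(l, X) = -5/4 (O(l, X) = -5*(-5 + 6)/4 = -5/4*1 = -5/4)
R(G, I) = -5/G - 4*G/5 (R(G, I) = -5/G + G/(-5/4) = -5/G + G*(-4/5) = -5/G - 4*G/5)
R(11, -1)*(-12) = (-5/11 - 4/5*11)*(-12) = (-5*1/11 - 44/5)*(-12) = (-5/11 - 44/5)*(-12) = -509/55*(-12) = 6108/55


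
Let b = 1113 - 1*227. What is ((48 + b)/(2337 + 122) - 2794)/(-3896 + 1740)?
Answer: 1717378/1325401 ≈ 1.2957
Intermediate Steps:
b = 886 (b = 1113 - 227 = 886)
((48 + b)/(2337 + 122) - 2794)/(-3896 + 1740) = ((48 + 886)/(2337 + 122) - 2794)/(-3896 + 1740) = (934/2459 - 2794)/(-2156) = (934*(1/2459) - 2794)*(-1/2156) = (934/2459 - 2794)*(-1/2156) = -6869512/2459*(-1/2156) = 1717378/1325401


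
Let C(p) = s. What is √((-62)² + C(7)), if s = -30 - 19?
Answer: √3795 ≈ 61.604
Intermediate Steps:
s = -49
C(p) = -49
√((-62)² + C(7)) = √((-62)² - 49) = √(3844 - 49) = √3795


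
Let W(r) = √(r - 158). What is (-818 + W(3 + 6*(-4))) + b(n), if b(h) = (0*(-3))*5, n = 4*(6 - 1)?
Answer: -818 + I*√179 ≈ -818.0 + 13.379*I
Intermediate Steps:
n = 20 (n = 4*5 = 20)
W(r) = √(-158 + r)
b(h) = 0 (b(h) = 0*5 = 0)
(-818 + W(3 + 6*(-4))) + b(n) = (-818 + √(-158 + (3 + 6*(-4)))) + 0 = (-818 + √(-158 + (3 - 24))) + 0 = (-818 + √(-158 - 21)) + 0 = (-818 + √(-179)) + 0 = (-818 + I*√179) + 0 = -818 + I*√179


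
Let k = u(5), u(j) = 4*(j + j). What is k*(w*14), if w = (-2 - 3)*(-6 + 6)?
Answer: 0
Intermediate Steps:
u(j) = 8*j (u(j) = 4*(2*j) = 8*j)
k = 40 (k = 8*5 = 40)
w = 0 (w = -5*0 = 0)
k*(w*14) = 40*(0*14) = 40*0 = 0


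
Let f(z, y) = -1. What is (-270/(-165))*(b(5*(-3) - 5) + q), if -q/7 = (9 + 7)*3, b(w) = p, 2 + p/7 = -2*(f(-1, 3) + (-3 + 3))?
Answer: -6048/11 ≈ -549.82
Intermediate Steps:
p = 0 (p = -14 + 7*(-2*(-1 + (-3 + 3))) = -14 + 7*(-2*(-1 + 0)) = -14 + 7*(-2*(-1)) = -14 + 7*2 = -14 + 14 = 0)
b(w) = 0
q = -336 (q = -7*(9 + 7)*3 = -112*3 = -7*48 = -336)
(-270/(-165))*(b(5*(-3) - 5) + q) = (-270/(-165))*(0 - 336) = -270*(-1/165)*(-336) = (18/11)*(-336) = -6048/11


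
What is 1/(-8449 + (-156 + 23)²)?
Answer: 1/9240 ≈ 0.00010823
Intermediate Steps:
1/(-8449 + (-156 + 23)²) = 1/(-8449 + (-133)²) = 1/(-8449 + 17689) = 1/9240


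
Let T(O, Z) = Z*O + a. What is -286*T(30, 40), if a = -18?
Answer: -338052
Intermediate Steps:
T(O, Z) = -18 + O*Z (T(O, Z) = Z*O - 18 = O*Z - 18 = -18 + O*Z)
-286*T(30, 40) = -286*(-18 + 30*40) = -286*(-18 + 1200) = -286*1182 = -338052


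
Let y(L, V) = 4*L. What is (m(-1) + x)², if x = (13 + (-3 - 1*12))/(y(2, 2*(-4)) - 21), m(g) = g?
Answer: 121/169 ≈ 0.71598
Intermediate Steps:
x = 2/13 (x = (13 + (-3 - 1*12))/(4*2 - 21) = (13 + (-3 - 12))/(8 - 21) = (13 - 15)/(-13) = -2*(-1/13) = 2/13 ≈ 0.15385)
(m(-1) + x)² = (-1 + 2/13)² = (-11/13)² = 121/169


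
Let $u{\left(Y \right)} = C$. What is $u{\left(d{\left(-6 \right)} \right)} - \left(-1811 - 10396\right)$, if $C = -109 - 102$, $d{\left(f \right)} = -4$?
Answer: $11996$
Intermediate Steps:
$C = -211$
$u{\left(Y \right)} = -211$
$u{\left(d{\left(-6 \right)} \right)} - \left(-1811 - 10396\right) = -211 - \left(-1811 - 10396\right) = -211 - -12207 = -211 + 12207 = 11996$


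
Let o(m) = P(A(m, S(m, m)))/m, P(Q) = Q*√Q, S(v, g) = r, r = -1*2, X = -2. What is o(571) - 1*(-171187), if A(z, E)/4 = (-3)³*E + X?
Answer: 171187 + 832*√13/571 ≈ 1.7119e+5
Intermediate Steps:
r = -2
S(v, g) = -2
A(z, E) = -8 - 108*E (A(z, E) = 4*((-3)³*E - 2) = 4*(-27*E - 2) = 4*(-2 - 27*E) = -8 - 108*E)
P(Q) = Q^(3/2)
o(m) = 832*√13/m (o(m) = (-8 - 108*(-2))^(3/2)/m = (-8 + 216)^(3/2)/m = 208^(3/2)/m = (832*√13)/m = 832*√13/m)
o(571) - 1*(-171187) = 832*√13/571 - 1*(-171187) = 832*√13*(1/571) + 171187 = 832*√13/571 + 171187 = 171187 + 832*√13/571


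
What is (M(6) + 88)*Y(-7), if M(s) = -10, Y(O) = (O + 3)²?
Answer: 1248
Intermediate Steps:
Y(O) = (3 + O)²
(M(6) + 88)*Y(-7) = (-10 + 88)*(3 - 7)² = 78*(-4)² = 78*16 = 1248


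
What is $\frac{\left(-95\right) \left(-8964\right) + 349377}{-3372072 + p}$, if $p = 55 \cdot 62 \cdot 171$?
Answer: $- \frac{400319}{929654} \approx -0.43061$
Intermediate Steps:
$p = 583110$ ($p = 3410 \cdot 171 = 583110$)
$\frac{\left(-95\right) \left(-8964\right) + 349377}{-3372072 + p} = \frac{\left(-95\right) \left(-8964\right) + 349377}{-3372072 + 583110} = \frac{851580 + 349377}{-2788962} = 1200957 \left(- \frac{1}{2788962}\right) = - \frac{400319}{929654}$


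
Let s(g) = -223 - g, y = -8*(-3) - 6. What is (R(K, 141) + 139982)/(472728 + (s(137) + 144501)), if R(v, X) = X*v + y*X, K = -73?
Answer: 132227/616869 ≈ 0.21435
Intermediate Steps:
y = 18 (y = 24 - 6 = 18)
R(v, X) = 18*X + X*v (R(v, X) = X*v + 18*X = 18*X + X*v)
(R(K, 141) + 139982)/(472728 + (s(137) + 144501)) = (141*(18 - 73) + 139982)/(472728 + ((-223 - 1*137) + 144501)) = (141*(-55) + 139982)/(472728 + ((-223 - 137) + 144501)) = (-7755 + 139982)/(472728 + (-360 + 144501)) = 132227/(472728 + 144141) = 132227/616869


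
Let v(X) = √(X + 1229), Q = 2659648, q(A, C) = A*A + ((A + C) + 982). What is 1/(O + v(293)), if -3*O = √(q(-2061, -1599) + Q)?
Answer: 3/(-√6904691 + 3*√1522) ≈ -0.0011949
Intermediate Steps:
q(A, C) = 982 + A + C + A² (q(A, C) = A² + (982 + A + C) = 982 + A + C + A²)
v(X) = √(1229 + X)
O = -√6904691/3 (O = -√((982 - 2061 - 1599 + (-2061)²) + 2659648)/3 = -√((982 - 2061 - 1599 + 4247721) + 2659648)/3 = -√(4245043 + 2659648)/3 = -√6904691/3 ≈ -875.89)
1/(O + v(293)) = 1/(-√6904691/3 + √(1229 + 293)) = 1/(-√6904691/3 + √1522) = 1/(√1522 - √6904691/3)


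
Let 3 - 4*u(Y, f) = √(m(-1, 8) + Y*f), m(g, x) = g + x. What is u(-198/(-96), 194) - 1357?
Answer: -5425/4 - √6514/16 ≈ -1361.3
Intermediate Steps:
u(Y, f) = ¾ - √(7 + Y*f)/4 (u(Y, f) = ¾ - √((-1 + 8) + Y*f)/4 = ¾ - √(7 + Y*f)/4)
u(-198/(-96), 194) - 1357 = (¾ - √(7 - 198/(-96)*194)/4) - 1357 = (¾ - √(7 - 198*(-1/96)*194)/4) - 1357 = (¾ - √(7 + (33/16)*194)/4) - 1357 = (¾ - √(7 + 3201/8)/4) - 1357 = (¾ - √6514/16) - 1357 = -5425/4 - √6514/16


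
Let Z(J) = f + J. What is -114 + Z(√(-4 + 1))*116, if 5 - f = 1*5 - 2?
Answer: 118 + 116*I*√3 ≈ 118.0 + 200.92*I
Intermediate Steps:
f = 2 (f = 5 - (1*5 - 2) = 5 - (5 - 2) = 5 - 1*3 = 5 - 3 = 2)
Z(J) = 2 + J
-114 + Z(√(-4 + 1))*116 = -114 + (2 + √(-4 + 1))*116 = -114 + (2 + √(-3))*116 = -114 + (2 + I*√3)*116 = -114 + (232 + 116*I*√3) = 118 + 116*I*√3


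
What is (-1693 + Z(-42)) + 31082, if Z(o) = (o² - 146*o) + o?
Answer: 37243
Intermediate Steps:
Z(o) = o² - 145*o
(-1693 + Z(-42)) + 31082 = (-1693 - 42*(-145 - 42)) + 31082 = (-1693 - 42*(-187)) + 31082 = (-1693 + 7854) + 31082 = 6161 + 31082 = 37243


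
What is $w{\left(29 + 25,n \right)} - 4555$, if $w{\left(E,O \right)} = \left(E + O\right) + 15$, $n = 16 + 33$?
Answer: $-4437$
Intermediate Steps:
$n = 49$
$w{\left(E,O \right)} = 15 + E + O$
$w{\left(29 + 25,n \right)} - 4555 = \left(15 + \left(29 + 25\right) + 49\right) - 4555 = \left(15 + 54 + 49\right) - 4555 = 118 - 4555 = -4437$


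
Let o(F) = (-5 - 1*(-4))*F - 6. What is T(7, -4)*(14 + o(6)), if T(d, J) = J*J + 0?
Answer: 32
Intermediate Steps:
T(d, J) = J² (T(d, J) = J² + 0 = J²)
o(F) = -6 - F (o(F) = (-5 + 4)*F - 6 = -F - 6 = -6 - F)
T(7, -4)*(14 + o(6)) = (-4)²*(14 + (-6 - 1*6)) = 16*(14 + (-6 - 6)) = 16*(14 - 12) = 16*2 = 32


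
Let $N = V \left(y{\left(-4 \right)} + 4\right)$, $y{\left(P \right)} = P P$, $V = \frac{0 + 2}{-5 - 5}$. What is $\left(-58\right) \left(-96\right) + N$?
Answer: $5564$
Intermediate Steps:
$V = - \frac{1}{5}$ ($V = \frac{2}{-10} = 2 \left(- \frac{1}{10}\right) = - \frac{1}{5} \approx -0.2$)
$y{\left(P \right)} = P^{2}$
$N = -4$ ($N = - \frac{\left(-4\right)^{2} + 4}{5} = - \frac{16 + 4}{5} = \left(- \frac{1}{5}\right) 20 = -4$)
$\left(-58\right) \left(-96\right) + N = \left(-58\right) \left(-96\right) - 4 = 5568 - 4 = 5564$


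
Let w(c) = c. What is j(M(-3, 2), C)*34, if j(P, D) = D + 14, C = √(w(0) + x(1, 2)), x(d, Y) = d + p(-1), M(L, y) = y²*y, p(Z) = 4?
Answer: 476 + 34*√5 ≈ 552.03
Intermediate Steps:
M(L, y) = y³
x(d, Y) = 4 + d (x(d, Y) = d + 4 = 4 + d)
C = √5 (C = √(0 + (4 + 1)) = √(0 + 5) = √5 ≈ 2.2361)
j(P, D) = 14 + D
j(M(-3, 2), C)*34 = (14 + √5)*34 = 476 + 34*√5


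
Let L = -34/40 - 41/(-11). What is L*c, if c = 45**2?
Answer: 256365/44 ≈ 5826.5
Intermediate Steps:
c = 2025
L = 633/220 (L = -34*1/40 - 41*(-1/11) = -17/20 + 41/11 = 633/220 ≈ 2.8773)
L*c = (633/220)*2025 = 256365/44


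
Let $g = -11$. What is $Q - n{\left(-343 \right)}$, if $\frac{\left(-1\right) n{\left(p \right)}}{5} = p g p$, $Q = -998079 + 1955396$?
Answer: $-5513378$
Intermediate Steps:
$Q = 957317$
$n{\left(p \right)} = 55 p^{2}$ ($n{\left(p \right)} = - 5 p \left(-11\right) p = - 5 - 11 p p = - 5 \left(- 11 p^{2}\right) = 55 p^{2}$)
$Q - n{\left(-343 \right)} = 957317 - 55 \left(-343\right)^{2} = 957317 - 55 \cdot 117649 = 957317 - 6470695 = -5513378$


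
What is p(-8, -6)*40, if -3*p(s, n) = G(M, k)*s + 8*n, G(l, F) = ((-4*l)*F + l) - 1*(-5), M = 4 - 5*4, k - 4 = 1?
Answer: 33600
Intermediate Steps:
k = 5 (k = 4 + 1 = 5)
M = -16 (M = 4 - 20 = -16)
G(l, F) = 5 + l - 4*F*l (G(l, F) = (-4*F*l + l) + 5 = (l - 4*F*l) + 5 = 5 + l - 4*F*l)
p(s, n) = -103*s - 8*n/3 (p(s, n) = -((5 - 16 - 4*5*(-16))*s + 8*n)/3 = -((5 - 16 + 320)*s + 8*n)/3 = -(309*s + 8*n)/3 = -(8*n + 309*s)/3 = -103*s - 8*n/3)
p(-8, -6)*40 = (-103*(-8) - 8/3*(-6))*40 = (824 + 16)*40 = 840*40 = 33600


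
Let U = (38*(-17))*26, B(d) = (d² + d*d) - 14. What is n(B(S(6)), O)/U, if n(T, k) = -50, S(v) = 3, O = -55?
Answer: 25/8398 ≈ 0.0029769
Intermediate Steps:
B(d) = -14 + 2*d² (B(d) = (d² + d²) - 14 = 2*d² - 14 = -14 + 2*d²)
U = -16796 (U = -646*26 = -16796)
n(B(S(6)), O)/U = -50/(-16796) = -50*(-1/16796) = 25/8398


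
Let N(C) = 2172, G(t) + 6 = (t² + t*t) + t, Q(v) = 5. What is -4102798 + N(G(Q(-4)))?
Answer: -4100626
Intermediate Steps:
G(t) = -6 + t + 2*t² (G(t) = -6 + ((t² + t*t) + t) = -6 + ((t² + t²) + t) = -6 + (2*t² + t) = -6 + (t + 2*t²) = -6 + t + 2*t²)
-4102798 + N(G(Q(-4))) = -4102798 + 2172 = -4100626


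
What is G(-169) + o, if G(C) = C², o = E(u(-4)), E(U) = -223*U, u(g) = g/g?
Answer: 28338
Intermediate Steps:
u(g) = 1
o = -223 (o = -223*1 = -223)
G(-169) + o = (-169)² - 223 = 28561 - 223 = 28338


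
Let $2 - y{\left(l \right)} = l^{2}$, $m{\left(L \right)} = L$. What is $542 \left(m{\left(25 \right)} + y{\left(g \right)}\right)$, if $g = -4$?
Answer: $5962$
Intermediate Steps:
$y{\left(l \right)} = 2 - l^{2}$
$542 \left(m{\left(25 \right)} + y{\left(g \right)}\right) = 542 \left(25 + \left(2 - \left(-4\right)^{2}\right)\right) = 542 \left(25 + \left(2 - 16\right)\right) = 542 \left(25 - 14\right) = 542 \cdot 11 = 5962$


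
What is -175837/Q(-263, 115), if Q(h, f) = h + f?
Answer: 175837/148 ≈ 1188.1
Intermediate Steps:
Q(h, f) = f + h
-175837/Q(-263, 115) = -175837/(115 - 263) = -175837/(-148) = -175837*(-1/148) = 175837/148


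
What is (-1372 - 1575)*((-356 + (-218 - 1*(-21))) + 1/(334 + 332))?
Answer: 1085371259/666 ≈ 1.6297e+6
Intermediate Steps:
(-1372 - 1575)*((-356 + (-218 - 1*(-21))) + 1/(334 + 332)) = -2947*((-356 + (-218 + 21)) + 1/666) = -2947*((-356 - 197) + 1/666) = -2947*(-553 + 1/666) = -2947*(-368297/666) = 1085371259/666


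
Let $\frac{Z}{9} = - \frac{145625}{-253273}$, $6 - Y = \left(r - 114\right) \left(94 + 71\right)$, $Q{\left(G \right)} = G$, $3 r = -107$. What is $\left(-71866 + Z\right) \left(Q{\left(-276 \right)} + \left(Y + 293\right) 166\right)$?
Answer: $- \frac{75508537273509304}{253273} \approx -2.9813 \cdot 10^{11}$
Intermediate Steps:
$r = - \frac{107}{3}$ ($r = \frac{1}{3} \left(-107\right) = - \frac{107}{3} \approx -35.667$)
$Y = 24701$ ($Y = 6 - \left(- \frac{107}{3} - 114\right) \left(94 + 71\right) = 6 - \left(- \frac{449}{3}\right) 165 = 6 - -24695 = 6 + 24695 = 24701$)
$Z = \frac{1310625}{253273}$ ($Z = 9 \left(- \frac{145625}{-253273}\right) = 9 \left(\left(-145625\right) \left(- \frac{1}{253273}\right)\right) = 9 \cdot \frac{145625}{253273} = \frac{1310625}{253273} \approx 5.1748$)
$\left(-71866 + Z\right) \left(Q{\left(-276 \right)} + \left(Y + 293\right) 166\right) = \left(-71866 + \frac{1310625}{253273}\right) \left(-276 + \left(24701 + 293\right) 166\right) = - \frac{18200406793 \left(-276 + 24994 \cdot 166\right)}{253273} = - \frac{18200406793 \left(-276 + 4149004\right)}{253273} = \left(- \frac{18200406793}{253273}\right) 4148728 = - \frac{75508537273509304}{253273}$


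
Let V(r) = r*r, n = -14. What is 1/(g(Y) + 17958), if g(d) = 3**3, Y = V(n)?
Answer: 1/17985 ≈ 5.5602e-5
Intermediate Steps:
V(r) = r**2
Y = 196 (Y = (-14)**2 = 196)
g(d) = 27
1/(g(Y) + 17958) = 1/(27 + 17958) = 1/17985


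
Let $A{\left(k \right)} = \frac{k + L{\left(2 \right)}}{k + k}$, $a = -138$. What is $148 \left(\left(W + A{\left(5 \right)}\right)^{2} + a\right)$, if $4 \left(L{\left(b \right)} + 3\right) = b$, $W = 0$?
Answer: $- \frac{81659}{4} \approx -20415.0$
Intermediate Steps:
$L{\left(b \right)} = -3 + \frac{b}{4}$
$A{\left(k \right)} = \frac{- \frac{5}{2} + k}{2 k}$ ($A{\left(k \right)} = \frac{k + \left(-3 + \frac{1}{4} \cdot 2\right)}{k + k} = \frac{k + \left(-3 + \frac{1}{2}\right)}{2 k} = \left(k - \frac{5}{2}\right) \frac{1}{2 k} = \left(- \frac{5}{2} + k\right) \frac{1}{2 k} = \frac{- \frac{5}{2} + k}{2 k}$)
$148 \left(\left(W + A{\left(5 \right)}\right)^{2} + a\right) = 148 \left(\left(0 + \frac{-5 + 2 \cdot 5}{4 \cdot 5}\right)^{2} - 138\right) = 148 \left(\left(0 + \frac{1}{4} \cdot \frac{1}{5} \left(-5 + 10\right)\right)^{2} - 138\right) = 148 \left(\left(0 + \frac{1}{4} \cdot \frac{1}{5} \cdot 5\right)^{2} - 138\right) = 148 \left(\left(0 + \frac{1}{4}\right)^{2} - 138\right) = 148 \left(\left(\frac{1}{4}\right)^{2} - 138\right) = 148 \left(\frac{1}{16} - 138\right) = 148 \left(- \frac{2207}{16}\right) = - \frac{81659}{4}$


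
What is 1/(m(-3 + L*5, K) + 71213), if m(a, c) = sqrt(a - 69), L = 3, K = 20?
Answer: 71213/5071291426 - I*sqrt(57)/5071291426 ≈ 1.4042e-5 - 1.4887e-9*I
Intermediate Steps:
m(a, c) = sqrt(-69 + a)
1/(m(-3 + L*5, K) + 71213) = 1/(sqrt(-69 + (-3 + 3*5)) + 71213) = 1/(sqrt(-69 + (-3 + 15)) + 71213) = 1/(sqrt(-69 + 12) + 71213) = 1/(sqrt(-57) + 71213) = 1/(I*sqrt(57) + 71213) = 1/(71213 + I*sqrt(57))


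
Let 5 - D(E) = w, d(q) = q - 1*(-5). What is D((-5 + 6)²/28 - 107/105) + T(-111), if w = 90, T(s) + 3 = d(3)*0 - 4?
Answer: -92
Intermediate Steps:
d(q) = 5 + q (d(q) = q + 5 = 5 + q)
T(s) = -7 (T(s) = -3 + ((5 + 3)*0 - 4) = -3 + (8*0 - 4) = -3 + (0 - 4) = -3 - 4 = -7)
D(E) = -85 (D(E) = 5 - 1*90 = 5 - 90 = -85)
D((-5 + 6)²/28 - 107/105) + T(-111) = -85 - 7 = -92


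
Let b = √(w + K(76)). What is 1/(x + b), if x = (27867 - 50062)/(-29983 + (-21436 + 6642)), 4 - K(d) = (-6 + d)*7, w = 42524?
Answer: -993825515/84284845229677 + 2004979729*√42038/84284845229677 ≈ 0.0048655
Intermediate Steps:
K(d) = 46 - 7*d (K(d) = 4 - (-6 + d)*7 = 4 - (-42 + 7*d) = 4 + (42 - 7*d) = 46 - 7*d)
x = 22195/44777 (x = -22195/(-29983 - 14794) = -22195/(-44777) = -22195*(-1/44777) = 22195/44777 ≈ 0.49568)
b = √42038 (b = √(42524 + (46 - 7*76)) = √(42524 + (46 - 532)) = √(42524 - 486) = √42038 ≈ 205.03)
1/(x + b) = 1/(22195/44777 + √42038)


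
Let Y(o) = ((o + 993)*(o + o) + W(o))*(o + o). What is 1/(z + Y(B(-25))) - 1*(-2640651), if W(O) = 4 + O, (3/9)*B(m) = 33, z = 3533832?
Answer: 122433767771095/46364994 ≈ 2.6407e+6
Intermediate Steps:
B(m) = 99 (B(m) = 3*33 = 99)
Y(o) = 2*o*(4 + o + 2*o*(993 + o)) (Y(o) = ((o + 993)*(o + o) + (4 + o))*(o + o) = ((993 + o)*(2*o) + (4 + o))*(2*o) = (2*o*(993 + o) + (4 + o))*(2*o) = (4 + o + 2*o*(993 + o))*(2*o) = 2*o*(4 + o + 2*o*(993 + o)))
1/(z + Y(B(-25))) - 1*(-2640651) = 1/(3533832 + 2*99*(4 + 2*99² + 1987*99)) - 1*(-2640651) = 1/(3533832 + 2*99*(4 + 2*9801 + 196713)) + 2640651 = 1/(3533832 + 2*99*(4 + 19602 + 196713)) + 2640651 = 1/(3533832 + 2*99*216319) + 2640651 = 1/(3533832 + 42831162) + 2640651 = 1/46364994 + 2640651 = 122433767771095/46364994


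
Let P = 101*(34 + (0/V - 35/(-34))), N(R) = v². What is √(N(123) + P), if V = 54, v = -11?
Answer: √4229770/34 ≈ 60.489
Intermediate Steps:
N(R) = 121 (N(R) = (-11)² = 121)
P = 120291/34 (P = 101*(34 + (0/54 - 35/(-34))) = 101*(34 + (0*(1/54) - 35*(-1/34))) = 101*(34 + (0 + 35/34)) = 101*(34 + 35/34) = 101*(1191/34) = 120291/34 ≈ 3538.0)
√(N(123) + P) = √(121 + 120291/34) = √(124405/34) = √4229770/34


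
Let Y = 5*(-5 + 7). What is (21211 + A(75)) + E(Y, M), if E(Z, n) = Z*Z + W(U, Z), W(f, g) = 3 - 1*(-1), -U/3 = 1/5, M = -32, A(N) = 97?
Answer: 21412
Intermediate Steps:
U = -3/5 ≈ -0.60000
W(f, g) = 4 (W(f, g) = 3 + 1 = 4)
Y = 10 (Y = 5*2 = 10)
E(Z, n) = 4 + Z**2 (E(Z, n) = Z*Z + 4 = Z**2 + 4 = 4 + Z**2)
(21211 + A(75)) + E(Y, M) = (21211 + 97) + (4 + 10**2) = 21308 + (4 + 100) = 21308 + 104 = 21412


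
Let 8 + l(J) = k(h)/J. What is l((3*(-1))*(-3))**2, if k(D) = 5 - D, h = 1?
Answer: 4624/81 ≈ 57.086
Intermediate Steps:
l(J) = -8 + 4/J (l(J) = -8 + (5 - 1*1)/J = -8 + (5 - 1)/J = -8 + 4/J)
l((3*(-1))*(-3))**2 = (-8 + 4/(((3*(-1))*(-3))))**2 = (-8 + 4/((-3*(-3))))**2 = (-8 + 4/9)**2 = (-68/9)**2 = 4624/81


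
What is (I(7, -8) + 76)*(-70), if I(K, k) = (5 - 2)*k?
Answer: -3640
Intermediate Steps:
I(K, k) = 3*k
(I(7, -8) + 76)*(-70) = (3*(-8) + 76)*(-70) = (-24 + 76)*(-70) = 52*(-70) = -3640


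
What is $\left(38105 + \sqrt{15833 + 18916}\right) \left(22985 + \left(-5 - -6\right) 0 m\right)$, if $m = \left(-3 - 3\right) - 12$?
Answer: $875843425 + 206865 \sqrt{429} \approx 8.8013 \cdot 10^{8}$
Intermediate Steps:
$m = -18$ ($m = -6 - 12 = -18$)
$\left(38105 + \sqrt{15833 + 18916}\right) \left(22985 + \left(-5 - -6\right) 0 m\right) = \left(38105 + \sqrt{15833 + 18916}\right) \left(22985 + \left(-5 - -6\right) 0 \left(-18\right)\right) = \left(38105 + \sqrt{34749}\right) \left(22985 + \left(-5 + 6\right) 0 \left(-18\right)\right) = \left(38105 + 9 \sqrt{429}\right) \left(22985 + 1 \cdot 0 \left(-18\right)\right) = \left(38105 + 9 \sqrt{429}\right) \left(22985 + 0 \left(-18\right)\right) = \left(38105 + 9 \sqrt{429}\right) \left(22985 + 0\right) = \left(38105 + 9 \sqrt{429}\right) 22985 = 875843425 + 206865 \sqrt{429}$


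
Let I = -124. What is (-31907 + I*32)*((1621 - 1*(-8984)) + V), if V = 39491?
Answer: -1797194000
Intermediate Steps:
(-31907 + I*32)*((1621 - 1*(-8984)) + V) = (-31907 - 124*32)*((1621 - 1*(-8984)) + 39491) = (-31907 - 3968)*((1621 + 8984) + 39491) = -35875*(10605 + 39491) = -35875*50096 = -1797194000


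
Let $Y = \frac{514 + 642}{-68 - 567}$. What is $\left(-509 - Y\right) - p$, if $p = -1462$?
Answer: $\frac{606311}{635} \approx 954.82$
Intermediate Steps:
$Y = - \frac{1156}{635}$ ($Y = \frac{1156}{-635} = 1156 \left(- \frac{1}{635}\right) = - \frac{1156}{635} \approx -1.8205$)
$\left(-509 - Y\right) - p = \left(-509 - - \frac{1156}{635}\right) - -1462 = \left(-509 + \frac{1156}{635}\right) + 1462 = - \frac{322059}{635} + 1462 = \frac{606311}{635}$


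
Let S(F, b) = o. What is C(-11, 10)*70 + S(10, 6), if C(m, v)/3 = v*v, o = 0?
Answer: 21000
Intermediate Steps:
C(m, v) = 3*v² (C(m, v) = 3*(v*v) = 3*v²)
S(F, b) = 0
C(-11, 10)*70 + S(10, 6) = (3*10²)*70 + 0 = (3*100)*70 + 0 = 300*70 + 0 = 21000 + 0 = 21000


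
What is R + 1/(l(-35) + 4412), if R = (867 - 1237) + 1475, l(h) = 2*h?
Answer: 4797911/4342 ≈ 1105.0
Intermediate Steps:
R = 1105 (R = -370 + 1475 = 1105)
R + 1/(l(-35) + 4412) = 1105 + 1/(2*(-35) + 4412) = 1105 + 1/(-70 + 4412) = 1105 + 1/4342 = 4797911/4342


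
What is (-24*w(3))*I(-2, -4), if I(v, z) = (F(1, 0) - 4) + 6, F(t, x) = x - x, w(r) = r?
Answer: -144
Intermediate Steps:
F(t, x) = 0
I(v, z) = 2 (I(v, z) = (0 - 4) + 6 = -4 + 6 = 2)
(-24*w(3))*I(-2, -4) = -24*3*2 = -72*2 = -144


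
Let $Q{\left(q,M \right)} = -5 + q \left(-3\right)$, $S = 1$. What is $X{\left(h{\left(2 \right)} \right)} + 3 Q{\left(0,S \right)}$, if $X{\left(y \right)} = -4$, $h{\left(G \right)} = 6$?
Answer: $-19$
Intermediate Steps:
$Q{\left(q,M \right)} = -5 - 3 q$
$X{\left(h{\left(2 \right)} \right)} + 3 Q{\left(0,S \right)} = -4 + 3 \left(-5 - 0\right) = -4 + 3 \left(-5 + 0\right) = -4 + 3 \left(-5\right) = -4 - 15 = -19$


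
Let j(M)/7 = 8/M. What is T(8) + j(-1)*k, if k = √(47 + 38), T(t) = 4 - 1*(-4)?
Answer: 8 - 56*√85 ≈ -508.29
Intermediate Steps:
j(M) = 56/M (j(M) = 7*(8/M) = 56/M)
T(t) = 8 (T(t) = 4 + 4 = 8)
k = √85 ≈ 9.2195
T(8) + j(-1)*k = 8 + (56/(-1))*√85 = 8 + (56*(-1))*√85 = 8 - 56*√85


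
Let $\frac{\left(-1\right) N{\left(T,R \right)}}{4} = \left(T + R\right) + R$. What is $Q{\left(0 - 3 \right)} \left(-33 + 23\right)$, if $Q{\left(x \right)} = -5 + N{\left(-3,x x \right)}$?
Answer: $650$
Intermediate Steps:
$N{\left(T,R \right)} = - 8 R - 4 T$ ($N{\left(T,R \right)} = - 4 \left(\left(T + R\right) + R\right) = - 4 \left(\left(R + T\right) + R\right) = - 4 \left(T + 2 R\right) = - 8 R - 4 T$)
$Q{\left(x \right)} = 7 - 8 x^{2}$ ($Q{\left(x \right)} = -5 - \left(-12 + 8 x x\right) = -5 - \left(-12 + 8 x^{2}\right) = 7 - 8 x^{2}$)
$Q{\left(0 - 3 \right)} \left(-33 + 23\right) = \left(7 - 8 \left(0 - 3\right)^{2}\right) \left(-33 + 23\right) = \left(7 - 8 \left(-3\right)^{2}\right) \left(-10\right) = \left(7 - 72\right) \left(-10\right) = \left(-65\right) \left(-10\right) = 650$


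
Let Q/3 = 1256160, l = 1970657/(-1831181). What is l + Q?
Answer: 6900767004223/1831181 ≈ 3.7685e+6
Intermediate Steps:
l = -1970657/1831181 (l = 1970657*(-1/1831181) = -1970657/1831181 ≈ -1.0762)
Q = 3768480 (Q = 3*1256160 = 3768480)
l + Q = -1970657/1831181 + 3768480 = 6900767004223/1831181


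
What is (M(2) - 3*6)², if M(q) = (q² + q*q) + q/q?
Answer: 81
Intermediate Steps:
M(q) = 1 + 2*q² (M(q) = (q² + q²) + 1 = 2*q² + 1 = 1 + 2*q²)
(M(2) - 3*6)² = ((1 + 2*2²) - 3*6)² = ((1 + 2*4) - 18)² = ((1 + 8) - 18)² = (9 - 18)² = (-9)² = 81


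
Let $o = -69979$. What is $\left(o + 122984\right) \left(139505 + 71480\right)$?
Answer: $11183259925$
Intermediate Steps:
$\left(o + 122984\right) \left(139505 + 71480\right) = \left(-69979 + 122984\right) \left(139505 + 71480\right) = 53005 \cdot 210985 = 11183259925$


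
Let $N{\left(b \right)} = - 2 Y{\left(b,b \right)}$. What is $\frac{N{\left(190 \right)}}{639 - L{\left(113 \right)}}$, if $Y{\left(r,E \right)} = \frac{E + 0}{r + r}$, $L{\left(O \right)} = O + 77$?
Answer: $- \frac{1}{449} \approx -0.0022272$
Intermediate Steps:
$L{\left(O \right)} = 77 + O$
$Y{\left(r,E \right)} = \frac{E}{2 r}$
$N{\left(b \right)} = -1$ ($N{\left(b \right)} = - 2 \frac{b}{2 b} = \left(-2\right) \frac{1}{2} = -1$)
$\frac{N{\left(190 \right)}}{639 - L{\left(113 \right)}} = - \frac{1}{639 - \left(77 + 113\right)} = - \frac{1}{639 - 190} = - \frac{1}{449}$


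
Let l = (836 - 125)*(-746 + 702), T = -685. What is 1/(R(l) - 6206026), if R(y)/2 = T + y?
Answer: -1/6269964 ≈ -1.5949e-7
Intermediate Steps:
l = -31284 (l = 711*(-44) = -31284)
R(y) = -1370 + 2*y (R(y) = 2*(-685 + y) = -1370 + 2*y)
1/(R(l) - 6206026) = 1/((-1370 + 2*(-31284)) - 6206026) = 1/((-1370 - 62568) - 6206026) = 1/(-63938 - 6206026) = 1/(-6269964) = -1/6269964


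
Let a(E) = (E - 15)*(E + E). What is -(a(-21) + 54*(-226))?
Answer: 10692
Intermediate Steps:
a(E) = 2*E*(-15 + E) (a(E) = (-15 + E)*(2*E) = 2*E*(-15 + E))
-(a(-21) + 54*(-226)) = -(2*(-21)*(-15 - 21) + 54*(-226)) = -(2*(-21)*(-36) - 12204) = -(1512 - 12204) = -1*(-10692) = 10692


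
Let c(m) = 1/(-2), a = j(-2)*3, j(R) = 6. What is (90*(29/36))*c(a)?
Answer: -145/4 ≈ -36.250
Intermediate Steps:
a = 18 (a = 6*3 = 18)
c(m) = -½
(90*(29/36))*c(a) = (90*(29/36))*(-½) = (145/2)*(-½) = -145/4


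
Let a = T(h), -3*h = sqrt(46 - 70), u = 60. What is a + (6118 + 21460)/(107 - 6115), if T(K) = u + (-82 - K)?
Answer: -79877/3004 + 2*I*sqrt(6)/3 ≈ -26.59 + 1.633*I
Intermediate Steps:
h = -2*I*sqrt(6)/3 (h = -sqrt(46 - 70)/3 = -2*I*sqrt(6)/3 ≈ -1.633*I)
T(K) = -22 - K (T(K) = 60 + (-82 - K) = -22 - K)
a = -22 + 2*I*sqrt(6)/3 (a = -22 - (-2)*I*sqrt(6)/3 = -22 + 2*I*sqrt(6)/3 ≈ -22.0 + 1.633*I)
a + (6118 + 21460)/(107 - 6115) = (-22 + 2*I*sqrt(6)/3) + (6118 + 21460)/(107 - 6115) = (-22 + 2*I*sqrt(6)/3) + 27578/(-6008) = (-22 + 2*I*sqrt(6)/3) + 27578*(-1/6008) = (-22 + 2*I*sqrt(6)/3) - 13789/3004 = -79877/3004 + 2*I*sqrt(6)/3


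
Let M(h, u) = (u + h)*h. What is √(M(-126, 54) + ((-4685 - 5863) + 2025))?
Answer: 3*√61 ≈ 23.431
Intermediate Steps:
M(h, u) = h*(h + u) (M(h, u) = (h + u)*h = h*(h + u))
√(M(-126, 54) + ((-4685 - 5863) + 2025)) = √(-126*(-126 + 54) + ((-4685 - 5863) + 2025)) = √(-126*(-72) + (-10548 + 2025)) = √(9072 - 8523) = √549 = 3*√61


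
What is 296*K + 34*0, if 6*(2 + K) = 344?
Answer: 49136/3 ≈ 16379.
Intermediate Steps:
K = 166/3 (K = -2 + (⅙)*344 = -2 + 172/3 = 166/3 ≈ 55.333)
296*K + 34*0 = 296*(166/3) + 34*0 = 49136/3 + 0 = 49136/3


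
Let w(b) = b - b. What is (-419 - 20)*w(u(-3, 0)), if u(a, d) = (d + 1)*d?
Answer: 0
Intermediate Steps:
u(a, d) = d*(1 + d) (u(a, d) = (1 + d)*d = d*(1 + d))
w(b) = 0
(-419 - 20)*w(u(-3, 0)) = (-419 - 20)*0 = -439*0 = 0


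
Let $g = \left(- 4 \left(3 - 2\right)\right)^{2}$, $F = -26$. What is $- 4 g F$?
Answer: $1664$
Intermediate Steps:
$g = 16$ ($g = \left(\left(-4\right) 1\right)^{2} = \left(-4\right)^{2} = 16$)
$- 4 g F = \left(-4\right) 16 \left(-26\right) = \left(-64\right) \left(-26\right) = 1664$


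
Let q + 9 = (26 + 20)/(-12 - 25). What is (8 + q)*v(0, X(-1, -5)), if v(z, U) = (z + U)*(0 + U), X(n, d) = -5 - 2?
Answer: -4067/37 ≈ -109.92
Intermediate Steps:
X(n, d) = -7
v(z, U) = U*(U + z) (v(z, U) = (U + z)*U = U*(U + z))
q = -379/37 (q = -9 + (26 + 20)/(-12 - 25) = -9 + 46/(-37) = -9 + 46*(-1/37) = -9 - 46/37 = -379/37 ≈ -10.243)
(8 + q)*v(0, X(-1, -5)) = (8 - 379/37)*(-7*(-7 + 0)) = -(-581)*(-7)/37 = -83/37*49 = -4067/37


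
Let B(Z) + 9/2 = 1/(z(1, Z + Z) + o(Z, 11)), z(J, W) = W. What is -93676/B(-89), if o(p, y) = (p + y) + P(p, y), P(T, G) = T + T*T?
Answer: 709689376/34091 ≈ 20818.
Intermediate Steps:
P(T, G) = T + T**2
o(p, y) = p + y + p*(1 + p) (o(p, y) = (p + y) + p*(1 + p) = p + y + p*(1 + p))
B(Z) = -9/2 + 1/(11 + 3*Z + Z*(1 + Z)) (B(Z) = -9/2 + 1/((Z + Z) + (Z + 11 + Z*(1 + Z))) = -9/2 + 1/(2*Z + (11 + Z + Z*(1 + Z))) = -9/2 + 1/(11 + 3*Z + Z*(1 + Z)))
-93676/B(-89) = -93676*2*(11 + (-89)**2 + 4*(-89))/(-97 - 36*(-89) - 9*(-89)**2) = -93676*2*(11 + 7921 - 356)/(-97 + 3204 - 9*7921) = -93676*15152/(-97 + 3204 - 71289) = -93676/((1/2)*(1/7576)*(-68182)) = -93676/(-34091/7576) = -93676*(-7576/34091) = 709689376/34091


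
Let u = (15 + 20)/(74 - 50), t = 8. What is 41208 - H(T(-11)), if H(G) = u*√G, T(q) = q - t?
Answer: 41208 - 35*I*√19/24 ≈ 41208.0 - 6.3567*I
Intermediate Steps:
u = 35/24 ≈ 1.4583
T(q) = -8 + q (T(q) = q - 1*8 = q - 8 = -8 + q)
H(G) = 35*√G/24
41208 - H(T(-11)) = 41208 - 35*√(-8 - 11)/24 = 41208 - 35*√(-19)/24 = 41208 - 35*I*√19/24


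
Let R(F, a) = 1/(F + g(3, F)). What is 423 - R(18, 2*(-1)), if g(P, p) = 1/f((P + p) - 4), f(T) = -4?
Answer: 30029/71 ≈ 422.94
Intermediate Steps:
g(P, p) = -¼ (g(P, p) = 1/(-4) = -¼)
R(F, a) = 1/(-¼ + F) (R(F, a) = 1/(F - ¼) = 1/(-¼ + F))
423 - R(18, 2*(-1)) = 423 - 4/(-1 + 4*18) = 423 - 4/(-1 + 72) = 423 - 4/71 = 30029/71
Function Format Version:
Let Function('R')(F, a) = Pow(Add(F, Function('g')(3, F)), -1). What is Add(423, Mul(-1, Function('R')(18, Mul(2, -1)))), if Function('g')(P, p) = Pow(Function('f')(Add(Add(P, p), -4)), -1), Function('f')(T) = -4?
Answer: Rational(30029, 71) ≈ 422.94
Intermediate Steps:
Function('g')(P, p) = Rational(-1, 4) (Function('g')(P, p) = Pow(-4, -1) = Rational(-1, 4))
Function('R')(F, a) = Pow(Add(Rational(-1, 4), F), -1) (Function('R')(F, a) = Pow(Add(F, Rational(-1, 4)), -1) = Pow(Add(Rational(-1, 4), F), -1))
Add(423, Mul(-1, Function('R')(18, Mul(2, -1)))) = Add(423, Mul(-1, Mul(4, Pow(Add(-1, Mul(4, 18)), -1)))) = Add(423, Mul(-1, Mul(4, Pow(Add(-1, 72), -1)))) = Add(423, Mul(-1, Mul(4, Pow(71, -1)))) = Add(423, Mul(-1, Mul(4, Rational(1, 71)))) = Add(423, Mul(-1, Rational(4, 71))) = Add(423, Rational(-4, 71)) = Rational(30029, 71)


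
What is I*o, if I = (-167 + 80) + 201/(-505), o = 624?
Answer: -27540864/505 ≈ -54536.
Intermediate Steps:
I = -44136/505 (I = -87 + 201*(-1/505) = -87 - 201/505 = -44136/505 ≈ -87.398)
I*o = -44136/505*624 = -27540864/505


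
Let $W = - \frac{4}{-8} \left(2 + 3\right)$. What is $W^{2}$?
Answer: $\frac{25}{4} \approx 6.25$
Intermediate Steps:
$W = \frac{5}{2}$ ($W = \left(-4\right) \left(- \frac{1}{8}\right) 5 = \frac{1}{2} \cdot 5 = \frac{5}{2} \approx 2.5$)
$W^{2} = \left(\frac{5}{2}\right)^{2} = \frac{25}{4}$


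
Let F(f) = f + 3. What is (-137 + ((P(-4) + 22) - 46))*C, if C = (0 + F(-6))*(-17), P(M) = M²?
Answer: -7395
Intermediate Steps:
F(f) = 3 + f
C = 51 (C = (0 + (3 - 6))*(-17) = (0 - 3)*(-17) = -3*(-17) = 51)
(-137 + ((P(-4) + 22) - 46))*C = (-137 + (((-4)² + 22) - 46))*51 = (-137 + ((16 + 22) - 46))*51 = (-137 + (38 - 46))*51 = (-137 - 8)*51 = -145*51 = -7395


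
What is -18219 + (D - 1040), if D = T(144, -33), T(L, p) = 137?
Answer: -19122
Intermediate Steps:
D = 137
-18219 + (D - 1040) = -18219 + (137 - 1040) = -18219 - 903 = -19122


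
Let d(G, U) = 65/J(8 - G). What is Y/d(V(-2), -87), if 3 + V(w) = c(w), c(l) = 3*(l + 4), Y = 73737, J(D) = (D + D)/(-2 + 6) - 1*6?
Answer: -516159/130 ≈ -3970.5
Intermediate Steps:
J(D) = -6 + D/2 (J(D) = (2*D)/4 - 6 = (2*D)*(1/4) - 6 = D/2 - 6 = -6 + D/2)
c(l) = 12 + 3*l (c(l) = 3*(4 + l) = 12 + 3*l)
V(w) = 9 + 3*w (V(w) = -3 + (12 + 3*w) = 9 + 3*w)
d(G, U) = 65/(-2 - G/2) (d(G, U) = 65/(-6 + (8 - G)/2) = 65/(-6 + (4 - G/2)) = 65/(-2 - G/2))
Y/d(V(-2), -87) = 73737/((-130/(4 + (9 + 3*(-2))))) = 73737/((-130/(4 + (9 - 6)))) = 73737/((-130/(4 + 3))) = 73737/((-130/7)) = 73737/((-130*1/7)) = 73737/(-130/7) = 73737*(-7/130) = -516159/130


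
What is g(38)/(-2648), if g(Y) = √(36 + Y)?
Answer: -√74/2648 ≈ -0.0032486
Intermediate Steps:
g(38)/(-2648) = √(36 + 38)/(-2648) = √74*(-1/2648) = -√74/2648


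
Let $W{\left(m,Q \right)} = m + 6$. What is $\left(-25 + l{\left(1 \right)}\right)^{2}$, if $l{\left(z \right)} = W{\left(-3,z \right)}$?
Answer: $484$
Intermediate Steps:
$W{\left(m,Q \right)} = 6 + m$
$l{\left(z \right)} = 3$ ($l{\left(z \right)} = 6 - 3 = 3$)
$\left(-25 + l{\left(1 \right)}\right)^{2} = \left(-25 + 3\right)^{2} = \left(-22\right)^{2} = 484$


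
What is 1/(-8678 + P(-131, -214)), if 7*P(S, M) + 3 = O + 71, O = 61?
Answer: -7/60617 ≈ -0.00011548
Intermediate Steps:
P(S, M) = 129/7 (P(S, M) = -3/7 + (61 + 71)/7 = -3/7 + (⅐)*132 = -3/7 + 132/7 = 129/7)
1/(-8678 + P(-131, -214)) = 1/(-8678 + 129/7) = 1/(-60617/7) = -7/60617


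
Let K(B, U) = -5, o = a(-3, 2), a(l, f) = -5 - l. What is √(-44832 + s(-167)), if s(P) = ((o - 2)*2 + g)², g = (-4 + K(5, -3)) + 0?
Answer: I*√44543 ≈ 211.05*I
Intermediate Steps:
o = -2 (o = -5 - 1*(-3) = -5 + 3 = -2)
g = -9 (g = (-4 - 5) + 0 = -9 + 0 = -9)
s(P) = 289 (s(P) = ((-2 - 2)*2 - 9)² = (-4*2 - 9)² = (-8 - 9)² = (-17)² = 289)
√(-44832 + s(-167)) = √(-44832 + 289) = √(-44543) = I*√44543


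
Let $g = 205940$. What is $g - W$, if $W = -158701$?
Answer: $364641$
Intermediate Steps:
$g - W = 205940 - -158701 = 205940 + 158701 = 364641$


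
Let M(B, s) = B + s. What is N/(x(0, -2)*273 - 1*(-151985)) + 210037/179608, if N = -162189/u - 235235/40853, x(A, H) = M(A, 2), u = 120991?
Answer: 12180645624613863305/10416395525722079608 ≈ 1.1694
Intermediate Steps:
x(A, H) = 2 + A (x(A, H) = A + 2 = 2 + A)
N = -35087225102/4942845323 (N = -162189/120991 - 235235/40853 = -35087225102/4942845323 ≈ -7.0986)
N/(x(0, -2)*273 - 1*(-151985)) + 210037/179608 = -35087225102/(4942845323*((2 + 0)*273 - 1*(-151985))) + 210037/179608 = -35087225102/(4942845323*(2*273 + 151985)) + 210037*(1/179608) = -35087225102/(4942845323*(546 + 151985)) + 210037/179608 = -35087225102/4942845323/152531 + 210037/179608 = -35087225102/4942845323*1/152531 + 210037/179608 = -35087225102/753937139962513 + 210037/179608 = 12180645624613863305/10416395525722079608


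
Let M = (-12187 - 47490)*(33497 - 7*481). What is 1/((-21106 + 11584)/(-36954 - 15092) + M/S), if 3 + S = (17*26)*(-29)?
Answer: 333640883/46791184865011 ≈ 7.1304e-6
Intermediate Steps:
M = -1798068010 (M = -59677*(33497 - 3367) = -59677*30130 = -1798068010)
S = -12821 (S = -3 + (17*26)*(-29) = -3 + 442*(-29) = -3 - 12818 = -12821)
1/((-21106 + 11584)/(-36954 - 15092) + M/S) = 1/((-21106 + 11584)/(-36954 - 15092) - 1798068010/(-12821)) = 1/(-9522/(-52046) - 1798068010*(-1/12821)) = 1/(-9522*(-1/52046) + 1798068010/12821) = 1/(4761/26023 + 1798068010/12821) = 1/(46791184865011/333640883) = 333640883/46791184865011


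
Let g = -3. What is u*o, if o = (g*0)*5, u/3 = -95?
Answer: 0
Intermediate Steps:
u = -285 (u = 3*(-95) = -285)
o = 0 (o = -3*0*5 = 0*5 = 0)
u*o = -285*0 = 0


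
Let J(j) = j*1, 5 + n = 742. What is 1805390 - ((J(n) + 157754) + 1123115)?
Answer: 523784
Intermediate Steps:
n = 737 (n = -5 + 742 = 737)
J(j) = j
1805390 - ((J(n) + 157754) + 1123115) = 1805390 - ((737 + 157754) + 1123115) = 1805390 - (158491 + 1123115) = 1805390 - 1*1281606 = 1805390 - 1281606 = 523784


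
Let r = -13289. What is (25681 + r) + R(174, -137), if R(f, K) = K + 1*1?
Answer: 12256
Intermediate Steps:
R(f, K) = 1 + K (R(f, K) = K + 1 = 1 + K)
(25681 + r) + R(174, -137) = (25681 - 13289) + (1 - 137) = 12392 - 136 = 12256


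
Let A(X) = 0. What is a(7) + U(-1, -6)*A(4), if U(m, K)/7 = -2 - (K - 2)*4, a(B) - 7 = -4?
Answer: 3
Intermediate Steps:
a(B) = 3 (a(B) = 7 - 4 = 3)
U(m, K) = 42 - 28*K (U(m, K) = 7*(-2 - (K - 2)*4) = 7*(-2 - (-2 + K)*4) = 7*(-2 - (-8 + 4*K)) = 7*(-2 + (8 - 4*K)) = 7*(6 - 4*K) = 42 - 28*K)
a(7) + U(-1, -6)*A(4) = 3 + (42 - 28*(-6))*0 = 3 + (42 + 168)*0 = 3 + 210*0 = 3 + 0 = 3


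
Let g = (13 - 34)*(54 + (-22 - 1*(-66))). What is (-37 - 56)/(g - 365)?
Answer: 93/2423 ≈ 0.038382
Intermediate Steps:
g = -2058 (g = -21*(54 + (-22 + 66)) = -21*(54 + 44) = -21*98 = -2058)
(-37 - 56)/(g - 365) = (-37 - 56)/(-2058 - 365) = -93/(-2423) = -93*(-1/2423) = 93/2423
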